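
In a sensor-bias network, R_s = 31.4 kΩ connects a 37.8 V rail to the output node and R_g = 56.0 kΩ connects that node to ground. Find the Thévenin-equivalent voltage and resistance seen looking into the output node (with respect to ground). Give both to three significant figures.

V_th = 24.2 V, R_th = 20.1 kΩ

V_th is the open-circuit tap voltage: 37.8 × 56.0/(31.4 + 56.0) = 24.2 V.
With the supply zeroed, R_s and R_g appear in parallel from the tap: R_th = R_s‖R_g = (31.4 × 56.0)/87.40 = 20.1 kΩ.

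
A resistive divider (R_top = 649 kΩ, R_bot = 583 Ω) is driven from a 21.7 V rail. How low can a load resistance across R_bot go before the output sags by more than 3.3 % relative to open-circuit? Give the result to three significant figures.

R_L(min) ≈ 17.1 kΩ

Output resistance R_th = R_top‖R_bot = (649000 × 583)/649600 = 582.5 Ω.
The fractional drop is R_th/(R_th + R_L); requiring this ≤ 0.0330 gives R_L ≥ R_th(1/0.0330 − 1) = 582.5 × 29.30 = 17.1 kΩ.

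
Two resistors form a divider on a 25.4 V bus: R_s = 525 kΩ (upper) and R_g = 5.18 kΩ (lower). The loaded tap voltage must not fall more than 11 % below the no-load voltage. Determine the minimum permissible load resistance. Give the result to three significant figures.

R_L(min) ≈ 41.5 kΩ

Output resistance R_th = R_s‖R_g = (525 × 5.18)/530.2 = 5.129 kΩ.
The fractional drop is R_th/(R_th + R_L); requiring this ≤ 0.110 gives R_L ≥ R_th(1/0.110 − 1) = 5.129 × 8.091 = 41.5 kΩ.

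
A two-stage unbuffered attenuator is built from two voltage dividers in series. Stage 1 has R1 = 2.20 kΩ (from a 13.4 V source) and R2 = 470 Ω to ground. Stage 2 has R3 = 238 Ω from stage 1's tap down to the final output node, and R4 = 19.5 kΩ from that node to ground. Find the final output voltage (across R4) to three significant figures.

Stage 2 presents R3+R4 = 19740 Ω as a load on stage 1's tap.
Stage 1's lower leg becomes R2‖(R3+R4) = 459.1 Ω, so V_mid = 13.4 × 459.1/2659 = 2.313 V.
Stage 2 is itself unloaded: V_out = V_mid × R4/(R3+R4) = 2.313 × 19500/19740 = 2.29 V.

V_out ≈ 2.29 V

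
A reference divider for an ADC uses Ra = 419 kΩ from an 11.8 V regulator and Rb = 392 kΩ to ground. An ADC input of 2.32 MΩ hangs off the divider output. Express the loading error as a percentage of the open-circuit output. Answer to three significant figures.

Unloaded V = 11.8 × 392/811.0 = 5.7036 V.
Loaded: Rb‖R_L = 335.3 kΩ, giving V = 11.8 × 335.3/754.3 = 5.2457 V.
Drop = (5.7036 − 5.2457) / 5.7036 = 8.03 %.

8.03 %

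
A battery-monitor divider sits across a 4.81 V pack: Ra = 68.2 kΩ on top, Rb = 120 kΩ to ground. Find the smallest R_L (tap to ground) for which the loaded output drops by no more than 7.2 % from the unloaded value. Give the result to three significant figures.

Output resistance R_th = Ra‖Rb = (68.2 × 120)/188.2 = 43.49 kΩ.
The fractional drop is R_th/(R_th + R_L); requiring this ≤ 0.0720 gives R_L ≥ R_th(1/0.0720 − 1) = 43.49 × 12.89 = 560 kΩ.

R_L(min) ≈ 560 kΩ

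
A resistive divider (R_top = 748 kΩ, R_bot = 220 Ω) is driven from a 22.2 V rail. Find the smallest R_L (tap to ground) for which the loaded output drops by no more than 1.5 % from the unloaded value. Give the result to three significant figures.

R_L(min) ≈ 14.4 kΩ

Output resistance R_th = R_top‖R_bot = (748000 × 220)/748200 = 219.9 Ω.
The fractional drop is R_th/(R_th + R_L); requiring this ≤ 0.0150 gives R_L ≥ R_th(1/0.0150 − 1) = 219.9 × 65.67 = 14.4 kΩ.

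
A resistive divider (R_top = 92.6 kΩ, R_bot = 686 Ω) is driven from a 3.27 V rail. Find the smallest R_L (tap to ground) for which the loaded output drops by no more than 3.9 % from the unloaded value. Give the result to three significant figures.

Output resistance R_th = R_top‖R_bot = (92600 × 686)/93290 = 681.0 Ω.
The fractional drop is R_th/(R_th + R_L); requiring this ≤ 0.0390 gives R_L ≥ R_th(1/0.0390 − 1) = 681.0 × 24.64 = 16.8 kΩ.

R_L(min) ≈ 16.8 kΩ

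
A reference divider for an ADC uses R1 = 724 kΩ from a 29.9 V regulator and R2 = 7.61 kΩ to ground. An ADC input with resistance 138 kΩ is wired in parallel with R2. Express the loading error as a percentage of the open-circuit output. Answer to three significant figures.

The divider's output (Thévenin) resistance is R1‖R2 = 7.531 kΩ.
Fractional drop under load = R_th/(R_th + R_L) = 7.531 / (7.531 + 138) = 0.05175.
So the output falls by 5.17 %.

5.17 %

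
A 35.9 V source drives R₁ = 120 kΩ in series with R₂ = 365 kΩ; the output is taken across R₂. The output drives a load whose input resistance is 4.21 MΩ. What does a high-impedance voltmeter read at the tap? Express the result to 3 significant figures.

V_out ≈ 26.5 V

The load sits in parallel with R₂: R₂‖R_L = (365 × 4210) / (365 + 4210) = 335.9 kΩ.
V_out = 35.9 × 335.9 / (120 + 335.9) = 35.9 × 335.9/455.9 = 26.5 V.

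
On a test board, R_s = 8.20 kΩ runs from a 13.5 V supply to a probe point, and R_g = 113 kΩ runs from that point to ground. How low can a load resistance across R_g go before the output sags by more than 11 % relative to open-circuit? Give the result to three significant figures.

Output resistance R_th = R_s‖R_g = (8.20 × 113)/121.2 = 7.645 kΩ.
The fractional drop is R_th/(R_th + R_L); requiring this ≤ 0.110 gives R_L ≥ R_th(1/0.110 − 1) = 7.645 × 8.091 = 61.9 kΩ.

R_L(min) ≈ 61.9 kΩ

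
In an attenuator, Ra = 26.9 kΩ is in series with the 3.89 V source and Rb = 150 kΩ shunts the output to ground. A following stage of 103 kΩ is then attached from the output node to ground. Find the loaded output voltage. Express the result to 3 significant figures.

The load sits in parallel with Rb: Rb‖R_L = (150 × 103) / (150 + 103) = 61.07 kΩ.
V_out = 3.89 × 61.07 / (26.9 + 61.07) = 3.89 × 61.07/87.97 = 2.70 V.
(Unloaded it would have been 3.30 V.)

V_out ≈ 2.70 V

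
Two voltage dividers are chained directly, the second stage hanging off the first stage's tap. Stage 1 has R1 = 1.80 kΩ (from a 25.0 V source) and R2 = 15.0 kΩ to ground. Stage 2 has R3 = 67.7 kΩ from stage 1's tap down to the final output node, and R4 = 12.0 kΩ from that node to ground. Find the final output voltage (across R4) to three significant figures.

V_out ≈ 3.29 V

Stage 2 presents R3+R4 = 79.70 kΩ as a load on stage 1's tap.
Stage 1's lower leg becomes R2‖(R3+R4) = 12.62 kΩ, so V_mid = 25.0 × 12.62/14.42 = 21.88 V.
Stage 2 is itself unloaded: V_out = V_mid × R4/(R3+R4) = 21.88 × 12.0/79.70 = 3.29 V.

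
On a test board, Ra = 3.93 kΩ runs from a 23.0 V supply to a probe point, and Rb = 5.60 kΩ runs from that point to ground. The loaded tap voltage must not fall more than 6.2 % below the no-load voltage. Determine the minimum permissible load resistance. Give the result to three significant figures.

R_L(min) ≈ 34.9 kΩ

Output resistance R_th = Ra‖Rb = (3.93 × 5.60)/9.530 = 2.309 kΩ.
The fractional drop is R_th/(R_th + R_L); requiring this ≤ 0.0620 gives R_L ≥ R_th(1/0.0620 − 1) = 2.309 × 15.13 = 34.9 kΩ.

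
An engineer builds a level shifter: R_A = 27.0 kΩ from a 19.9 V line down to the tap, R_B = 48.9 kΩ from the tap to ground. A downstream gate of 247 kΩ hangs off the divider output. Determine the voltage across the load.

The load sits in parallel with R_B: R_B‖R_L = (48.9 × 247) / (48.9 + 247) = 40.82 kΩ.
V_out = 19.9 × 40.82 / (27.0 + 40.82) = 19.9 × 40.82/67.82 = 12.0 V.
(Unloaded it would have been 12.8 V.)

V_out ≈ 12.0 V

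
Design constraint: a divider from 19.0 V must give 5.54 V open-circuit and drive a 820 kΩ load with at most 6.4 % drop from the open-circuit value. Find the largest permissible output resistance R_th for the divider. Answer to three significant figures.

Loading drop = R_th/(R_th + R_L) ≤ 0.0640, so R_th ≤ R_L · ε/(1−ε) = 820 kΩ × 0.0640/0.9360 = 56.1 kΩ.
(Any R1, R2 with R2/(R1+R2) = 0.292 and R1‖R2 ≤ 56.1 kΩ will meet the spec.)

R_th ≤ 56.1 kΩ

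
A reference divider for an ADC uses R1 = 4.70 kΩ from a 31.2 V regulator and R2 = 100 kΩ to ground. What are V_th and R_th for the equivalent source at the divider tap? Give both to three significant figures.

V_th is the open-circuit tap voltage: 31.2 × 100/(4.70 + 100) = 29.8 V.
With the supply zeroed, R1 and R2 appear in parallel from the tap: R_th = R1‖R2 = (4.70 × 100)/104.7 = 4.49 kΩ.

V_th = 29.8 V, R_th = 4.49 kΩ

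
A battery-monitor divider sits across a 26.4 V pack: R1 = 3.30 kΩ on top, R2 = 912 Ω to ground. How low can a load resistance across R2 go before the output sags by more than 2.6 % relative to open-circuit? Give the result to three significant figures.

Output resistance R_th = R1‖R2 = (3300 × 912)/4212 = 714.5 Ω.
The fractional drop is R_th/(R_th + R_L); requiring this ≤ 0.0260 gives R_L ≥ R_th(1/0.0260 − 1) = 714.5 × 37.46 = 26.8 kΩ.

R_L(min) ≈ 26.8 kΩ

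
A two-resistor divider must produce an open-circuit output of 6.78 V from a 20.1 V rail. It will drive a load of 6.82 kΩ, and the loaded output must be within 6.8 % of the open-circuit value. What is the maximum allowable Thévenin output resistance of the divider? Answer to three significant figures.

Loading drop = R_th/(R_th + R_L) ≤ 0.0680, so R_th ≤ R_L · ε/(1−ε) = 6.82 kΩ × 0.0680/0.9320 = 498 Ω.

R_th ≤ 498 Ω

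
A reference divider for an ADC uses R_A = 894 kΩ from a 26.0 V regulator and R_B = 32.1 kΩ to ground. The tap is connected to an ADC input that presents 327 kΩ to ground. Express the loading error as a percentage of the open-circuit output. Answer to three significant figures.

8.66 %

Unloaded V = 26.0 × 32.1/926.1 = 0.90120 V.
Loaded: R_B‖R_L = 29.23 kΩ, giving V = 26.0 × 29.23/923.2 = 0.82319 V.
Drop = (0.90120 − 0.82319) / 0.90120 = 8.66 %.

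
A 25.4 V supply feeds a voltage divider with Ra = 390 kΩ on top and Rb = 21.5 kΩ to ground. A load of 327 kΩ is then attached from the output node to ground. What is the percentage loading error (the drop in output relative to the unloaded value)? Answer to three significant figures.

The divider's output (Thévenin) resistance is Ra‖Rb = 20.38 kΩ.
Fractional drop under load = R_th/(R_th + R_L) = 20.38 / (20.38 + 327) = 0.05866.
So the output falls by 5.87 %.

5.87 %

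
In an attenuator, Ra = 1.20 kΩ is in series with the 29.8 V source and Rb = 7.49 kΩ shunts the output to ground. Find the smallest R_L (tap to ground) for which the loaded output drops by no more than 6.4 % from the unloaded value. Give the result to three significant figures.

R_L(min) ≈ 15.1 kΩ

Output resistance R_th = Ra‖Rb = (1.20 × 7.49)/8.690 = 1.034 kΩ.
The fractional drop is R_th/(R_th + R_L); requiring this ≤ 0.0640 gives R_L ≥ R_th(1/0.0640 − 1) = 1.034 × 14.62 = 15.1 kΩ.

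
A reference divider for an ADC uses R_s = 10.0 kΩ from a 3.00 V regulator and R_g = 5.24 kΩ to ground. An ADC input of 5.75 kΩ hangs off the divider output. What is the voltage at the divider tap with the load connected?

V_out ≈ 0.646 V

The load sits in parallel with R_g: R_g‖R_L = (5.24 × 5.75) / (5.24 + 5.75) = 2.742 kΩ.
V_out = 3.00 × 2.742 / (10.0 + 2.742) = 3.00 × 2.742/12.74 = 0.646 V.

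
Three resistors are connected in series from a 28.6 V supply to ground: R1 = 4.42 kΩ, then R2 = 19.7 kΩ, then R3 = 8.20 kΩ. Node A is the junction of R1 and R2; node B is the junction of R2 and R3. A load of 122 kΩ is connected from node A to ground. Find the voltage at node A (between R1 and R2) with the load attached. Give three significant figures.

Below node A the series string R2+R3 = 27.90 kΩ sits in parallel with the 122 kΩ load: 22.71 kΩ.
V_A = 28.6 × 22.71/(4.42 + 22.71) = 23.9 V.

V ≈ 23.9 V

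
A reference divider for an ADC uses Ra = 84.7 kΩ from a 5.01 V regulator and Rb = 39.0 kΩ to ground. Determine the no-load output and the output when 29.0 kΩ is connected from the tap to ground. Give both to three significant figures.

Open-circuit: V = 5.01 × 39.0/(84.7 + 39.0) = 1.58 V.
With the load, Rb becomes Rb‖R_L = 16.63 kΩ, so V = 5.01 × 16.63/101.3 = 0.822 V.

Unloaded: 1.58 V; loaded: 0.822 V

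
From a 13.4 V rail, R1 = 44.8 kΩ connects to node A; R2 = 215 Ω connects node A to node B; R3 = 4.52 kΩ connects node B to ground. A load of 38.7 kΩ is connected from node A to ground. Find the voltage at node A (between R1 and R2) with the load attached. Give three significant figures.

Below node A the series string R2+R3 = 4735 Ω sits in parallel with the 38700 Ω load: 4219 Ω.
V_A = 13.4 × 4219/(44800 + 4219) = 1.15 V.

V ≈ 1.15 V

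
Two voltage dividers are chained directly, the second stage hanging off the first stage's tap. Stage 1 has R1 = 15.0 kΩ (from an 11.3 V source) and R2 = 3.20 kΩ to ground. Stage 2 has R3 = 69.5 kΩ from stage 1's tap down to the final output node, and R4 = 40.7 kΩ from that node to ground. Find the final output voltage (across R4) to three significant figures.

V_out ≈ 0.717 V

Stage 2 presents R3+R4 = 110.2 kΩ as a load on stage 1's tap.
Stage 1's lower leg becomes R2‖(R3+R4) = 3.110 kΩ, so V_mid = 11.3 × 3.110/18.11 = 1.940 V.
Stage 2 is itself unloaded: V_out = V_mid × R4/(R3+R4) = 1.940 × 40.7/110.2 = 0.717 V.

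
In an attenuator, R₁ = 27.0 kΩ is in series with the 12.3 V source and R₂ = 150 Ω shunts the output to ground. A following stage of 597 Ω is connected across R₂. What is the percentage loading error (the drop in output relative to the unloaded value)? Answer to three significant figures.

Unloaded V = 12.3 × 150/27150 = 0.06796 V.
Loaded: R₂‖R_L = 119.9 Ω, giving V = 12.3 × 119.9/27120 = 0.05437 V.
Drop = (0.06796 − 0.05437) / 0.06796 = 20.0 %.

20.0 %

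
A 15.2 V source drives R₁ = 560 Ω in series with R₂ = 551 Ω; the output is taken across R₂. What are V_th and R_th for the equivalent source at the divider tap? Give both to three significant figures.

V_th is the open-circuit tap voltage: 15.2 × 551/(560 + 551) = 7.54 V.
With the supply zeroed, R₁ and R₂ appear in parallel from the tap: R_th = R₁‖R₂ = (560 × 551)/1111 = 278 Ω.

V_th = 7.54 V, R_th = 278 Ω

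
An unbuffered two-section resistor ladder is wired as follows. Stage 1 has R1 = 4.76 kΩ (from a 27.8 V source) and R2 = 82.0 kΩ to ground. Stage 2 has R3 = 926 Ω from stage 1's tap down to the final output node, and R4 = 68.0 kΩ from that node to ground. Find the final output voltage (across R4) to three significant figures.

V_out ≈ 24.3 V

Stage 2 presents R3+R4 = 68930 Ω as a load on stage 1's tap.
Stage 1's lower leg becomes R2‖(R3+R4) = 37450 Ω, so V_mid = 27.8 × 37450/42210 = 24.66 V.
Stage 2 is itself unloaded: V_out = V_mid × R4/(R3+R4) = 24.66 × 68000/68930 = 24.3 V.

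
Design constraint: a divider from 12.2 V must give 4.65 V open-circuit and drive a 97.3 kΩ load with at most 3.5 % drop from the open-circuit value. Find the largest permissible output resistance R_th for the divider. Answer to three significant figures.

R_th ≤ 3.53 kΩ

Loading drop = R_th/(R_th + R_L) ≤ 0.0350, so R_th ≤ R_L · ε/(1−ε) = 97.3 kΩ × 0.0350/0.9650 = 3.53 kΩ.
(Any R1, R2 with R2/(R1+R2) = 0.381 and R1‖R2 ≤ 3.53 kΩ will meet the spec.)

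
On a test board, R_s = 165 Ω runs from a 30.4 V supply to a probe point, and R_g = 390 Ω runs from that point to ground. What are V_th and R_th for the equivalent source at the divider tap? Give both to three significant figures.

V_th is the open-circuit tap voltage: 30.4 × 390/(165 + 390) = 21.4 V.
With the supply zeroed, R_s and R_g appear in parallel from the tap: R_th = R_s‖R_g = (165 × 390)/555.0 = 116 Ω.

V_th = 21.4 V, R_th = 116 Ω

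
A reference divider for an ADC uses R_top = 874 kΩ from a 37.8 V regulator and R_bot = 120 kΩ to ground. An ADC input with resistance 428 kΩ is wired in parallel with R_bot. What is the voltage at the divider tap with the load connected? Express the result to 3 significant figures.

The load sits in parallel with R_bot: R_bot‖R_L = (120 × 428) / (120 + 428) = 93.72 kΩ.
V_out = 37.8 × 93.72 / (874 + 93.72) = 37.8 × 93.72/967.7 = 3.66 V.

V_out ≈ 3.66 V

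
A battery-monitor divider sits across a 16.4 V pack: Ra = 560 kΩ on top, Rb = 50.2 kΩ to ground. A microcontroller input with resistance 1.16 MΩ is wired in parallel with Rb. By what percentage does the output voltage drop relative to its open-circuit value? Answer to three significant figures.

The divider's output (Thévenin) resistance is Ra‖Rb = 46.07 kΩ.
Fractional drop under load = R_th/(R_th + R_L) = 46.07 / (46.07 + 1160) = 0.03820.
So the output falls by 3.82 %.

3.82 %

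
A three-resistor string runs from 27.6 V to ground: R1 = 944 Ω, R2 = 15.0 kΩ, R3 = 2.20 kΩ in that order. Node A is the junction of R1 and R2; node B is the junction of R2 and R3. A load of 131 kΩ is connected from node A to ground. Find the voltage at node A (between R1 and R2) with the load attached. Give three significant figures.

V ≈ 26.0 V

Below node A the series string R2+R3 = 17200 Ω sits in parallel with the 131000 Ω load: 15200 Ω.
V_A = 27.6 × 15200/(944 + 15200) = 26.0 V.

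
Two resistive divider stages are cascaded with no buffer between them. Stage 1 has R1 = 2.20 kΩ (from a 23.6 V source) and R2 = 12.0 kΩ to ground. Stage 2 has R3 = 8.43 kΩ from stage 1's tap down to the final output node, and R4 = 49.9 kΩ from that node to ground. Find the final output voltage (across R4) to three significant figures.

V_out ≈ 16.5 V

Stage 2 presents R3+R4 = 58.33 kΩ as a load on stage 1's tap.
Stage 1's lower leg becomes R2‖(R3+R4) = 9.953 kΩ, so V_mid = 23.6 × 9.953/12.15 = 19.33 V.
Stage 2 is itself unloaded: V_out = V_mid × R4/(R3+R4) = 19.33 × 49.9/58.33 = 16.5 V.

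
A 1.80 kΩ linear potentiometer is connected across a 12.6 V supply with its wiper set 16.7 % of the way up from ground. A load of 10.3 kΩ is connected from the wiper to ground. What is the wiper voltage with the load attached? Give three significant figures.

V ≈ 2.05 V

The wiper splits the pot into (1−α)R = 1499 Ω above and αR = 300.6 Ω below.
Lower section ‖ load = 292.1 Ω.
V_wiper = 12.6 × 292.1/(1499 + 292.1) = 2.05 V.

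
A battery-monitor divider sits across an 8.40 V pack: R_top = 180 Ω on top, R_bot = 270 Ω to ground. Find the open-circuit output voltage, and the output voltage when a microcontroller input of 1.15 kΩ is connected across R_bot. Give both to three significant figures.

Unloaded: 5.04 V; loaded: 4.61 V

Open-circuit: V = 8.40 × 270/(180 + 270) = 5.04 V.
With the load, R_bot becomes R_bot‖R_L = 218.7 Ω, so V = 8.40 × 218.7/398.7 = 4.61 V.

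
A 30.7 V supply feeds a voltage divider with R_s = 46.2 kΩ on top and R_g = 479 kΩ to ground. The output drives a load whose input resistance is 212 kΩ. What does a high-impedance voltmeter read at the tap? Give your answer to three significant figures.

The load sits in parallel with R_g: R_g‖R_L = (479 × 212) / (479 + 212) = 147.0 kΩ.
V_out = 30.7 × 147.0 / (46.2 + 147.0) = 30.7 × 147.0/193.2 = 23.4 V.

V_out ≈ 23.4 V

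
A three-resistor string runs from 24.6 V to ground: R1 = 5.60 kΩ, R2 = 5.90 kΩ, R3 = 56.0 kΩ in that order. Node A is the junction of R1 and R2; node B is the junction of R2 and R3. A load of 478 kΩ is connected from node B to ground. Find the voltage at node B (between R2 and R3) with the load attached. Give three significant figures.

V ≈ 20.0 V

At node B, R3 is in parallel with the load: R3‖R_L = 50.13 kΩ.
Below node A the resistance is R2 + (R3‖R_L) = 56.03 kΩ, so V_A = 24.6 × 56.03/61.63 = 22.36 V.
Then V_B = V_A × (R3‖R_L)/(R2 + R3‖R_L) = 22.36 × 50.13/56.03 = 20.0 V.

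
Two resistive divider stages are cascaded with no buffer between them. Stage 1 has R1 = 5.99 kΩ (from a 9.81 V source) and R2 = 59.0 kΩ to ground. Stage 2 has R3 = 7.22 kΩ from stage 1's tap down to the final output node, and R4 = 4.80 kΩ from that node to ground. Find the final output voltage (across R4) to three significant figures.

V_out ≈ 2.45 V

Stage 2 presents R3+R4 = 12.02 kΩ as a load on stage 1's tap.
Stage 1's lower leg becomes R2‖(R3+R4) = 9.986 kΩ, so V_mid = 9.81 × 9.986/15.98 = 6.132 V.
Stage 2 is itself unloaded: V_out = V_mid × R4/(R3+R4) = 6.132 × 4.80/12.02 = 2.45 V.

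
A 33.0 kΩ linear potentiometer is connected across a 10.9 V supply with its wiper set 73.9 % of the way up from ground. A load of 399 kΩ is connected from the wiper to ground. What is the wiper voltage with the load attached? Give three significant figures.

The wiper splits the pot into (1−α)R = 8.613 kΩ above and αR = 24.39 kΩ below.
Lower section ‖ load = 22.98 kΩ.
V_wiper = 10.9 × 22.98/(8.613 + 22.98) = 7.93 V.

V ≈ 7.93 V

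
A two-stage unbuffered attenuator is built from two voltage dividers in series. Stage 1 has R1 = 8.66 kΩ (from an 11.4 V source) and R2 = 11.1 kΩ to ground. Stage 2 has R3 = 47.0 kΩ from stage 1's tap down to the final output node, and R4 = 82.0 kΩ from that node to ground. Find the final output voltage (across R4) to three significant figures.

Stage 2 presents R3+R4 = 129.0 kΩ as a load on stage 1's tap.
Stage 1's lower leg becomes R2‖(R3+R4) = 10.22 kΩ, so V_mid = 11.4 × 10.22/18.88 = 6.171 V.
Stage 2 is itself unloaded: V_out = V_mid × R4/(R3+R4) = 6.171 × 82.0/129.0 = 3.92 V.

V_out ≈ 3.92 V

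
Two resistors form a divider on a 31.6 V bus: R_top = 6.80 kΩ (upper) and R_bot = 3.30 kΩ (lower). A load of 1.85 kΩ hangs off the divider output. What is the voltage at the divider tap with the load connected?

The load sits in parallel with R_bot: R_bot‖R_L = (3.30 × 1.85) / (3.30 + 1.85) = 1.185 kΩ.
V_out = 31.6 × 1.185 / (6.80 + 1.185) = 31.6 × 1.185/7.985 = 4.69 V.

V_out ≈ 4.69 V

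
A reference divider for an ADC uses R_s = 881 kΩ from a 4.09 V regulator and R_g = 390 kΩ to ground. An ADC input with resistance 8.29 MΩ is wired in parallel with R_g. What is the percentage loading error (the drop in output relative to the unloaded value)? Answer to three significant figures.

3.16 %

The divider's output (Thévenin) resistance is R_s‖R_g = 270.3 kΩ.
Fractional drop under load = R_th/(R_th + R_L) = 270.3 / (270.3 + 8290) = 0.03158.
So the output falls by 3.16 %.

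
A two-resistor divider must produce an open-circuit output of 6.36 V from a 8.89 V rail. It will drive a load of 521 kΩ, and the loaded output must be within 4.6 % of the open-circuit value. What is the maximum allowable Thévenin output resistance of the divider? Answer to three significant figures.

R_th ≤ 25.1 kΩ

Loading drop = R_th/(R_th + R_L) ≤ 0.0460, so R_th ≤ R_L · ε/(1−ε) = 521 kΩ × 0.0460/0.9540 = 25.1 kΩ.
(Any R1, R2 with R2/(R1+R2) = 0.715 and R1‖R2 ≤ 25.1 kΩ will meet the spec.)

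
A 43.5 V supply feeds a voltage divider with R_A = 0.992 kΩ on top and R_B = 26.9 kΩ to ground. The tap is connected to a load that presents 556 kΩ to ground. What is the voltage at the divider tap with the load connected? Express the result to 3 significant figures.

V_out ≈ 41.9 V

The load sits in parallel with R_B: R_B‖R_L = (26900 × 556000) / (26900 + 556000) = 25660 Ω.
V_out = 43.5 × 25660 / (992 + 25660) = 43.5 × 25660/26650 = 41.9 V.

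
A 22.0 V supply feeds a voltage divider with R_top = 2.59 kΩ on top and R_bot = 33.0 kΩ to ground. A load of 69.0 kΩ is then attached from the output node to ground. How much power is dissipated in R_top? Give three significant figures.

P ≈ 2.02 mW

Total resistance from the source is R_top + (R_bot‖R_L) = 24.91 kΩ, so I = 22.0/24.91 kΩ = 0.8831 mA.
P = I²·R_top = (0.8831 mA)² × 2.59 kΩ = 2.02 mW.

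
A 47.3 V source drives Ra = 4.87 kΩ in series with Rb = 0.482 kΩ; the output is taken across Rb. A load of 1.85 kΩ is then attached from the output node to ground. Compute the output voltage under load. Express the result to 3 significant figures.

The load sits in parallel with Rb: Rb‖R_L = (482 × 1850) / (482 + 1850) = 382.4 Ω.
V_out = 47.3 × 382.4 / (4870 + 382.4) = 47.3 × 382.4/5252 = 3.44 V.

V_out ≈ 3.44 V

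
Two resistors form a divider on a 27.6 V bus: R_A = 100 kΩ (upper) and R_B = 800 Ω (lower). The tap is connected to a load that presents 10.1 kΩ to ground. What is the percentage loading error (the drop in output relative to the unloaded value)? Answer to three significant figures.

The divider's output (Thévenin) resistance is R_A‖R_B = 793.7 Ω.
Fractional drop under load = R_th/(R_th + R_L) = 793.7 / (793.7 + 10100) = 0.07285.
So the output falls by 7.29 %.

7.29 %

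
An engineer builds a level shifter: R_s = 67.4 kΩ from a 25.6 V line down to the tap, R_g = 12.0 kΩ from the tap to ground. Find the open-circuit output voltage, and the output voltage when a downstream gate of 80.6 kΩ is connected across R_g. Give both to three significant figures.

Unloaded: 3.87 V; loaded: 3.43 V

Open-circuit: V = 25.6 × 12.0/(67.4 + 12.0) = 3.87 V.
With the load, R_g becomes R_g‖R_L = 10.44 kΩ, so V = 25.6 × 10.44/77.84 = 3.43 V.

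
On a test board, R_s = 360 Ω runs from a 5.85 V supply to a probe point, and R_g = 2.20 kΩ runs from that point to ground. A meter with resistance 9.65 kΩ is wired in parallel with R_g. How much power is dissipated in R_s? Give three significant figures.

Total resistance from the source is R_s + (R_g‖R_L) = 2152 Ω, so I = 5.85/2152 Ω = 2.719 mA.
P = I²·R_s = (2.719 mA)² × 360 Ω = 2.66 mW.

P ≈ 2.66 mW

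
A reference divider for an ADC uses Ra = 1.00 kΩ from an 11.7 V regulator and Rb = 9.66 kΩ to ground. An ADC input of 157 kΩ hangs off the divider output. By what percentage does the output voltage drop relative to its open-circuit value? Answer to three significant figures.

The divider's output (Thévenin) resistance is Ra‖Rb = 0.9062 kΩ.
Fractional drop under load = R_th/(R_th + R_L) = 0.9062 / (0.9062 + 157) = 0.005739.
So the output falls by 0.574 %.

0.574 %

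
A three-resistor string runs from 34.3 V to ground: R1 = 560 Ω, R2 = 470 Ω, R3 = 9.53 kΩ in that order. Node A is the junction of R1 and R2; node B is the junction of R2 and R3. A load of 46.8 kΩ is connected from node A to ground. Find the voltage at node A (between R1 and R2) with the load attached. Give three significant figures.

V ≈ 32.1 V

Below node A the series string R2+R3 = 10000 Ω sits in parallel with the 46800 Ω load: 8239 Ω.
V_A = 34.3 × 8239/(560 + 8239) = 32.1 V.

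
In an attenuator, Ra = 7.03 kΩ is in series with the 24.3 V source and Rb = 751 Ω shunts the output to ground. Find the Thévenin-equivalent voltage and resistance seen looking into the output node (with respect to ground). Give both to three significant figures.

V_th = 2.35 V, R_th = 679 Ω

V_th is the open-circuit tap voltage: 24.3 × 751/(7030 + 751) = 2.35 V.
With the supply zeroed, Ra and Rb appear in parallel from the tap: R_th = Ra‖Rb = (7030 × 751)/7781 = 679 Ω.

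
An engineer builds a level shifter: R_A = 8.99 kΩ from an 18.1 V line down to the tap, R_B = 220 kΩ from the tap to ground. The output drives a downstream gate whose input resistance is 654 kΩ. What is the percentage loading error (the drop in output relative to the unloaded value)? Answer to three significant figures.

1.30 %

The divider's output (Thévenin) resistance is R_A‖R_B = 8.637 kΩ.
Fractional drop under load = R_th/(R_th + R_L) = 8.637 / (8.637 + 654) = 0.01303.
So the output falls by 1.30 %.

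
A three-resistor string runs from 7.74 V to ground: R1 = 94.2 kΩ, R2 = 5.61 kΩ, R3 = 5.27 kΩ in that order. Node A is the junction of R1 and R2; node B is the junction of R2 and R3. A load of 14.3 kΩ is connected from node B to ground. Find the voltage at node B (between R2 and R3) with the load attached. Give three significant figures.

V ≈ 0.288 V

At node B, R3 is in parallel with the load: R3‖R_L = 3.851 kΩ.
Below node A the resistance is R2 + (R3‖R_L) = 9.461 kΩ, so V_A = 7.74 × 9.461/103.7 = 0.7064 V.
Then V_B = V_A × (R3‖R_L)/(R2 + R3‖R_L) = 0.7064 × 3.851/9.461 = 0.288 V.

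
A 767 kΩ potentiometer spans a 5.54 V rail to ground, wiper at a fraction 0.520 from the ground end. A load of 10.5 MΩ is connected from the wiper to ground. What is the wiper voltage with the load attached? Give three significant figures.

The wiper splits the pot into (1−α)R = 368.2 kΩ above and αR = 398.8 kΩ below.
Lower section ‖ load = 384.2 kΩ.
V_wiper = 5.54 × 384.2/(368.2 + 384.2) = 2.83 V.

V ≈ 2.83 V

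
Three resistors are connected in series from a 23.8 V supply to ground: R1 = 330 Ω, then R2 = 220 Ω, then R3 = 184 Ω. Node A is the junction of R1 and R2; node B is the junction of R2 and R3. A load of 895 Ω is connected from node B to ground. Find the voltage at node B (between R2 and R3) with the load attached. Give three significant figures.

At node B, R3 is in parallel with the load: R3‖R_L = 152.6 Ω.
Below node A the resistance is R2 + (R3‖R_L) = 372.6 Ω, so V_A = 23.8 × 372.6/702.6 = 12.62 V.
Then V_B = V_A × (R3‖R_L)/(R2 + R3‖R_L) = 12.62 × 152.6/372.6 = 5.17 V.

V ≈ 5.17 V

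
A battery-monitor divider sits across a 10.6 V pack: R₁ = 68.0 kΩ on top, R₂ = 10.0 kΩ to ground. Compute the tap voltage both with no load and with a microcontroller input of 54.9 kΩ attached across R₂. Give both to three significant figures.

Open-circuit: V = 10.6 × 10.0/(68.0 + 10.0) = 1.36 V.
With the load, R₂ becomes R₂‖R_L = 8.459 kΩ, so V = 10.6 × 8.459/76.46 = 1.17 V.

Unloaded: 1.36 V; loaded: 1.17 V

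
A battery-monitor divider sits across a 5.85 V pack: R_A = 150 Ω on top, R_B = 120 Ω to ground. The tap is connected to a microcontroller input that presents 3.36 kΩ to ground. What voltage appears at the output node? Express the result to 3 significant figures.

V_out ≈ 2.55 V

The load sits in parallel with R_B: R_B‖R_L = (120 × 3360) / (120 + 3360) = 115.9 Ω.
V_out = 5.85 × 115.9 / (150 + 115.9) = 5.85 × 115.9/265.9 = 2.55 V.
(Unloaded it would have been 2.60 V.)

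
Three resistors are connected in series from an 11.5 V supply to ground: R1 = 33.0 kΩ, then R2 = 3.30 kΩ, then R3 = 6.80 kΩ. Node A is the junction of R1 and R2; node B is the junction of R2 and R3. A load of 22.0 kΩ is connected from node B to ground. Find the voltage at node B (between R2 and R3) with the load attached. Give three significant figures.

V ≈ 1.44 V

At node B, R3 is in parallel with the load: R3‖R_L = 5.194 kΩ.
Below node A the resistance is R2 + (R3‖R_L) = 8.494 kΩ, so V_A = 11.5 × 8.494/41.49 = 2.354 V.
Then V_B = V_A × (R3‖R_L)/(R2 + R3‖R_L) = 2.354 × 5.194/8.494 = 1.44 V.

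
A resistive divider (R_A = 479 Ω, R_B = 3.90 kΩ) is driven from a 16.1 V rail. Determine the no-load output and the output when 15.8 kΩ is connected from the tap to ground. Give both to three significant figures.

Unloaded: 14.3 V; loaded: 14.0 V

Open-circuit: V = 16.1 × 3900/(479 + 3900) = 14.3 V.
With the load, R_B becomes R_B‖R_L = 3128 Ω, so V = 16.1 × 3128/3607 = 14.0 V.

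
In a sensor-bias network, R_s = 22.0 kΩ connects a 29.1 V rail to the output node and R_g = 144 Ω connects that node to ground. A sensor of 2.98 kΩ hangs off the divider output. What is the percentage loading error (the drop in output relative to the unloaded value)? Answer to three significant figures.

4.58 %

The divider's output (Thévenin) resistance is R_s‖R_g = 143.1 Ω.
Fractional drop under load = R_th/(R_th + R_L) = 143.1 / (143.1 + 2980) = 0.04581.
So the output falls by 4.58 %.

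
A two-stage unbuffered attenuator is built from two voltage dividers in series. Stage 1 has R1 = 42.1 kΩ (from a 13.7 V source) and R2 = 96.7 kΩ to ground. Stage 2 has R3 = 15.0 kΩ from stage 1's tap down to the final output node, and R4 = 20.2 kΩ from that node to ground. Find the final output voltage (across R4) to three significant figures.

V_out ≈ 2.99 V

Stage 2 presents R3+R4 = 35.20 kΩ as a load on stage 1's tap.
Stage 1's lower leg becomes R2‖(R3+R4) = 25.81 kΩ, so V_mid = 13.7 × 25.81/67.91 = 5.206 V.
Stage 2 is itself unloaded: V_out = V_mid × R4/(R3+R4) = 5.206 × 20.2/35.20 = 2.99 V.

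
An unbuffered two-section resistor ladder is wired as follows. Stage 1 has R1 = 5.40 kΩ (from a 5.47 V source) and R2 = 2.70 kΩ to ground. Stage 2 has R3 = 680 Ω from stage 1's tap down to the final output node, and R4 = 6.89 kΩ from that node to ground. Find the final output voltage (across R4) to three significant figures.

V_out ≈ 1.34 V

Stage 2 presents R3+R4 = 7570 Ω as a load on stage 1's tap.
Stage 1's lower leg becomes R2‖(R3+R4) = 1990 Ω, so V_mid = 5.47 × 1990/7390 = 1.473 V.
Stage 2 is itself unloaded: V_out = V_mid × R4/(R3+R4) = 1.473 × 6890/7570 = 1.34 V.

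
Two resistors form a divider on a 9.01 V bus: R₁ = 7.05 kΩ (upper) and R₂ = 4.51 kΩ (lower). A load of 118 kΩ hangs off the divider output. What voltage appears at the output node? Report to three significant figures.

V_out ≈ 3.44 V

The load sits in parallel with R₂: R₂‖R_L = (4.51 × 118) / (4.51 + 118) = 4.344 kΩ.
V_out = 9.01 × 4.344 / (7.05 + 4.344) = 9.01 × 4.344/11.39 = 3.44 V.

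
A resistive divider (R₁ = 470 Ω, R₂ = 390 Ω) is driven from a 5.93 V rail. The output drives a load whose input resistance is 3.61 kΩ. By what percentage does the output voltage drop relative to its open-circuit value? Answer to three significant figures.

5.57 %

The divider's output (Thévenin) resistance is R₁‖R₂ = 213.1 Ω.
Fractional drop under load = R_th/(R_th + R_L) = 213.1 / (213.1 + 3610) = 0.05575.
So the output falls by 5.57 %.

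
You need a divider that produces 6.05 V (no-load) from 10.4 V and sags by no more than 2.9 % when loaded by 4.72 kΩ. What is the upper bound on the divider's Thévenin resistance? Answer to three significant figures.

R_th ≤ 141 Ω

Loading drop = R_th/(R_th + R_L) ≤ 0.0290, so R_th ≤ R_L · ε/(1−ε) = 4.72 kΩ × 0.0290/0.9710 = 141 Ω.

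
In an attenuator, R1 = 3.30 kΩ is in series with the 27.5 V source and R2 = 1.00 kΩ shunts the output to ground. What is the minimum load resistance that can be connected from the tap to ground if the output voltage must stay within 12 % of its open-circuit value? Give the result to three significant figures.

R_L(min) ≈ 5.63 kΩ

Output resistance R_th = R1‖R2 = (3300 × 1000)/4300 = 767.4 Ω.
The fractional drop is R_th/(R_th + R_L); requiring this ≤ 0.120 gives R_L ≥ R_th(1/0.120 − 1) = 767.4 × 7.333 = 5.63 kΩ.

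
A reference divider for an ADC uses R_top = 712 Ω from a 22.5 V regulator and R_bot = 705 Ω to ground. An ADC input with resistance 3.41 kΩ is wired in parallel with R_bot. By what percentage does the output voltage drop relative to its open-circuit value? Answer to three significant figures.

Unloaded V = 22.5 × 705/1417 = 11.194 V.
Loaded: R_bot‖R_L = 584.2 Ω, giving V = 22.5 × 584.2/1296 = 10.141 V.
Drop = (11.194 − 10.141) / 11.194 = 9.41 %.

9.41 %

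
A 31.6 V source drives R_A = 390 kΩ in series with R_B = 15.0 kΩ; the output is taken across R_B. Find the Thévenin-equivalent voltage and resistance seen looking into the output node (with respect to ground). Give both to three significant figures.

V_th = 1.17 V, R_th = 14.4 kΩ

V_th is the open-circuit tap voltage: 31.6 × 15.0/(390 + 15.0) = 1.17 V.
With the supply zeroed, R_A and R_B appear in parallel from the tap: R_th = R_A‖R_B = (390 × 15.0)/405.0 = 14.4 kΩ.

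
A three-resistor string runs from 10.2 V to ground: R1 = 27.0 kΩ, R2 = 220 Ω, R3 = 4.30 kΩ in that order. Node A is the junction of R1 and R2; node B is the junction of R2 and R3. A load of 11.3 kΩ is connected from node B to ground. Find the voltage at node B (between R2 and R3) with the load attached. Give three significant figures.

V ≈ 1.05 V

At node B, R3 is in parallel with the load: R3‖R_L = 3115 Ω.
Below node A the resistance is R2 + (R3‖R_L) = 3335 Ω, so V_A = 10.2 × 3335/30330 = 1.121 V.
Then V_B = V_A × (R3‖R_L)/(R2 + R3‖R_L) = 1.121 × 3115/3335 = 1.05 V.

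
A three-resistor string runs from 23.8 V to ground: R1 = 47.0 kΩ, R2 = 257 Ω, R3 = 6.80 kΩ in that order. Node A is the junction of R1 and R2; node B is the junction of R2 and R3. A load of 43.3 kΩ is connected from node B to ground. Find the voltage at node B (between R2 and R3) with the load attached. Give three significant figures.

At node B, R3 is in parallel with the load: R3‖R_L = 5877 Ω.
Below node A the resistance is R2 + (R3‖R_L) = 6134 Ω, so V_A = 23.8 × 6134/53130 = 2.748 V.
Then V_B = V_A × (R3‖R_L)/(R2 + R3‖R_L) = 2.748 × 5877/6134 = 2.63 V.

V ≈ 2.63 V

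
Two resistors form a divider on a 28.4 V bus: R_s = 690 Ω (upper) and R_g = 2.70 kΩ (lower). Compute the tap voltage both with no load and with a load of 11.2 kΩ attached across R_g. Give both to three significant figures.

Unloaded: 22.6 V; loaded: 21.6 V

Open-circuit: V = 28.4 × 2700/(690 + 2700) = 22.6 V.
With the load, R_g becomes R_g‖R_L = 2176 Ω, so V = 28.4 × 2176/2866 = 21.6 V.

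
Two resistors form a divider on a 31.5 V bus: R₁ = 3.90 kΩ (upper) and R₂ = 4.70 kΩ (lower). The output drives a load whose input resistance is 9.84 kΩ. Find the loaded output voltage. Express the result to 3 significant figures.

V_out ≈ 14.2 V

The load sits in parallel with R₂: R₂‖R_L = (4.70 × 9.84) / (4.70 + 9.84) = 3.181 kΩ.
V_out = 31.5 × 3.181 / (3.90 + 3.181) = 31.5 × 3.181/7.081 = 14.2 V.
(Unloaded it would have been 17.2 V.)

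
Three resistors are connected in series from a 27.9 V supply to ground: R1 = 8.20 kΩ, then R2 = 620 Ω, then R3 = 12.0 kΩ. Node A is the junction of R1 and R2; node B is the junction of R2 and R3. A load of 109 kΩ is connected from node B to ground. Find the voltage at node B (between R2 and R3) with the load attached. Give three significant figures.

V ≈ 15.4 V

At node B, R3 is in parallel with the load: R3‖R_L = 10810 Ω.
Below node A the resistance is R2 + (R3‖R_L) = 11430 Ω, so V_A = 27.9 × 11430/19630 = 16.25 V.
Then V_B = V_A × (R3‖R_L)/(R2 + R3‖R_L) = 16.25 × 10810/11430 = 15.4 V.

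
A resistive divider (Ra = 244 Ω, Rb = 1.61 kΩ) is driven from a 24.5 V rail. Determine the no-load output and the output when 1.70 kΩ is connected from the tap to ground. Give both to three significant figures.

Unloaded: 21.3 V; loaded: 18.9 V

Open-circuit: V = 24.5 × 1610/(244 + 1610) = 21.3 V.
With the load, Rb becomes Rb‖R_L = 826.9 Ω, so V = 24.5 × 826.9/1071 = 18.9 V.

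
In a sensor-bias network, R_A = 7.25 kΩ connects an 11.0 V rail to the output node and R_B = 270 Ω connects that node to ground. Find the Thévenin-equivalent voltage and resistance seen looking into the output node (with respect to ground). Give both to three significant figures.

V_th = 0.395 V, R_th = 260 Ω

V_th is the open-circuit tap voltage: 11.0 × 270/(7250 + 270) = 0.395 V.
With the supply zeroed, R_A and R_B appear in parallel from the tap: R_th = R_A‖R_B = (7250 × 270)/7520 = 260 Ω.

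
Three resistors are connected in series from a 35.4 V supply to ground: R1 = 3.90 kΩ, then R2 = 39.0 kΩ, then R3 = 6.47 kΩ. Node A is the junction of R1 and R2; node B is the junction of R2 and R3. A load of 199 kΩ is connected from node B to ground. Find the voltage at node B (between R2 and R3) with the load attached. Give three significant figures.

At node B, R3 is in parallel with the load: R3‖R_L = 6.266 kΩ.
Below node A the resistance is R2 + (R3‖R_L) = 45.27 kΩ, so V_A = 35.4 × 45.27/49.17 = 32.59 V.
Then V_B = V_A × (R3‖R_L)/(R2 + R3‖R_L) = 32.59 × 6.266/45.27 = 4.51 V.

V ≈ 4.51 V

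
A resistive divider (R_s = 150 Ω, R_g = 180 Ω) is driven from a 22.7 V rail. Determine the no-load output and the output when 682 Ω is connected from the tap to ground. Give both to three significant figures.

Open-circuit: V = 22.7 × 180/(150 + 180) = 12.4 V.
With the load, R_g becomes R_g‖R_L = 142.4 Ω, so V = 22.7 × 142.4/292.4 = 11.1 V.

Unloaded: 12.4 V; loaded: 11.1 V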